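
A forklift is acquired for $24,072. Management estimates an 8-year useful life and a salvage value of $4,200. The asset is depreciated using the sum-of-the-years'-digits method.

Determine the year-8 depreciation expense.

Depreciable base = $24,072 − $4,200 = $19,872.
Sum of the years' digits = 8+7+6+5+4+3+2+1 = 36.
Year 1: $19,872 × 8/36 = $4,416. Book value $19,656.
Year 2: $19,872 × 7/36 = $3,864. Book value $15,792.
Year 3: $19,872 × 6/36 = $3,312. Book value $12,480.
Year 4: $19,872 × 5/36 = $2,760. Book value $9,720.
Year 5: $19,872 × 4/36 = $2,208. Book value $7,512.
Year 6: $19,872 × 3/36 = $1,656. Book value $5,856.
Year 7: $19,872 × 2/36 = $1,104. Book value $4,752.
Year 8: $19,872 × 1/36 = $552. Book value $4,200.

$552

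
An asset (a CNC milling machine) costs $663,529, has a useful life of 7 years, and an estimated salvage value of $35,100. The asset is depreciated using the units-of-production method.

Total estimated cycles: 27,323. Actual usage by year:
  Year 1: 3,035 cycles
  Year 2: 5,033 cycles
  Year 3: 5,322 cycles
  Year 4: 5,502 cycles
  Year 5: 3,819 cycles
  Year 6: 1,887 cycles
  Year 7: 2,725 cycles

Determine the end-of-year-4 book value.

$229,013

Depreciable base = $663,529 − $35,100 = $628,429.
Rate = $628,429 / 27,323 cycles = $23 per cycle.
Year 1: 3,035 × $23 = $69,805. Book value $593,724.
Year 2: 5,033 × $23 = $115,759. Book value $477,965.
Year 3: 5,322 × $23 = $122,406. Book value $355,559.
Year 4: 5,502 × $23 = $126,546. Book value $229,013.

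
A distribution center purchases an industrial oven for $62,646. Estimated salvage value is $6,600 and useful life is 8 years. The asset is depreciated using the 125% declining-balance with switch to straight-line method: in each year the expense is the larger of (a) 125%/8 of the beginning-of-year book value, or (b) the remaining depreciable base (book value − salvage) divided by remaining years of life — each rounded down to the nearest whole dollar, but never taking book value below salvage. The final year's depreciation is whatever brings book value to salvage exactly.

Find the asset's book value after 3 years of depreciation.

Depreciable base = $62,646 − $6,600 = $56,046.
Year 1: DB = ⌊$62,646 × 125%/8⌋ = $9,788; SL = ⌊$56,046/8⌋ = $7,005 → take DB $9,788. Book value $52,858.
Year 2: DB = ⌊$52,858 × 125%/8⌋ = $8,259; SL = ⌊$46,258/7⌋ = $6,608 → take DB $8,259. Book value $44,599.
Year 3: DB = ⌊$44,599 × 125%/8⌋ = $6,968; SL = ⌊$37,999/6⌋ = $6,333 → take DB $6,968. Book value $37,631.

$37,631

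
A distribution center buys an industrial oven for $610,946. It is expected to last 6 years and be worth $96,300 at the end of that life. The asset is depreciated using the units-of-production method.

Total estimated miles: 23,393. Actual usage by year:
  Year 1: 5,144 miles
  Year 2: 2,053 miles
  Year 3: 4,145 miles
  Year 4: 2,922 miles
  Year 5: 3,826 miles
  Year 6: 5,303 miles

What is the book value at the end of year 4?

$297,138

Depreciable base = $610,946 − $96,300 = $514,646.
Rate = $514,646 / 23,393 miles = $22 per mile.
Year 1: 5,144 × $22 = $113,168. Book value $497,778.
Year 2: 2,053 × $22 = $45,166. Book value $452,612.
Year 3: 4,145 × $22 = $91,190. Book value $361,422.
Year 4: 2,922 × $22 = $64,284. Book value $297,138.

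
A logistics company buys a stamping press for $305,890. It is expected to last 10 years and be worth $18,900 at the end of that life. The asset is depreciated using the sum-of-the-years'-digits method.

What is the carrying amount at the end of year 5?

Depreciable base = $305,890 − $18,900 = $286,990.
Sum of the years' digits = 10+9+8+7+6+5+4+3+2+1 = 55.
Year 1: $286,990 × 10/55 = $52,180. Book value $253,710.
Year 2: $286,990 × 9/55 = $46,962. Book value $206,748.
Year 3: $286,990 × 8/55 = $41,744. Book value $165,004.
Year 4: $286,990 × 7/55 = $36,526. Book value $128,478.
Year 5: $286,990 × 6/55 = $31,308. Book value $97,170.

$97,170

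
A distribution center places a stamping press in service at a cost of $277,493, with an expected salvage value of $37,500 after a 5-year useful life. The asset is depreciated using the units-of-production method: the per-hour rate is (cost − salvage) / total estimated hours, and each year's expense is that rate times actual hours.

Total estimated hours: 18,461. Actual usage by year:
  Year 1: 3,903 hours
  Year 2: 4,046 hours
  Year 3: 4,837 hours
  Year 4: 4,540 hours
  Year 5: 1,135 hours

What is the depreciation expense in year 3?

$62,881

Depreciable base = $277,493 − $37,500 = $239,993.
Rate = $239,993 / 18,461 hours = $13 per hour.
Year 1: 3,903 × $13 = $50,739. Book value $226,754.
Year 2: 4,046 × $13 = $52,598. Book value $174,156.
Year 3: 4,837 × $13 = $62,881. Book value $111,275.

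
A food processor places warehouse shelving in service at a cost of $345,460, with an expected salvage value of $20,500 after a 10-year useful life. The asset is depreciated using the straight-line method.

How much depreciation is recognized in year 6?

Depreciable base = $345,460 − $20,500 = $324,960.
Annual expense = $324,960 / 10 = $32,496.

$32,496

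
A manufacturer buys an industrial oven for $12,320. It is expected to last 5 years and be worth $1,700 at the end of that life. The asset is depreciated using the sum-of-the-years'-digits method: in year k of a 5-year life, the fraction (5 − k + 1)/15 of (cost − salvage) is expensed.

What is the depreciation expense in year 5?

Depreciable base = $12,320 − $1,700 = $10,620.
Sum of the years' digits = 5+4+3+2+1 = 15.
Year 1: $10,620 × 5/15 = $3,540. Book value $8,780.
Year 2: $10,620 × 4/15 = $2,832. Book value $5,948.
Year 3: $10,620 × 3/15 = $2,124. Book value $3,824.
Year 4: $10,620 × 2/15 = $1,416. Book value $2,408.
Year 5: $10,620 × 1/15 = $708. Book value $1,700.

$708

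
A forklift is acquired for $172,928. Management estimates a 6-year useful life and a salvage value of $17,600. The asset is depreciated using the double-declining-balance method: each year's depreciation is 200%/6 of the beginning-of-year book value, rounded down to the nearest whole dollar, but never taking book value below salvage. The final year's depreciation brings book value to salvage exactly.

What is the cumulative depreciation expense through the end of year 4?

$138,768

Depreciable base = $172,928 − $17,600 = $155,328.
Year 1: ⌊$172,928 × 200%/6⌋ = $57,642. Book value $115,286.
Year 2: ⌊$115,286 × 200%/6⌋ = $38,428. Book value $76,858.
Year 3: ⌊$76,858 × 200%/6⌋ = $25,619. Book value $51,239.
Year 4: ⌊$51,239 × 200%/6⌋ = $17,079. Book value $34,160.
Accumulated through year 4 = $172,928 − $34,160 = $138,768.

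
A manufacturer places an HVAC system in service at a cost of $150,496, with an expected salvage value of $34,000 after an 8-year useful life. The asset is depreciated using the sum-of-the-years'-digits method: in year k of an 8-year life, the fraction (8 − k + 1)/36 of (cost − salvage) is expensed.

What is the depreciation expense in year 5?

$12,944

Depreciable base = $150,496 − $34,000 = $116,496.
Sum of the years' digits = 8+7+6+5+4+3+2+1 = 36.
Year 1: $116,496 × 8/36 = $25,888. Book value $124,608.
Year 2: $116,496 × 7/36 = $22,652. Book value $101,956.
Year 3: $116,496 × 6/36 = $19,416. Book value $82,540.
Year 4: $116,496 × 5/36 = $16,180. Book value $66,360.
Year 5: $116,496 × 4/36 = $12,944. Book value $53,416.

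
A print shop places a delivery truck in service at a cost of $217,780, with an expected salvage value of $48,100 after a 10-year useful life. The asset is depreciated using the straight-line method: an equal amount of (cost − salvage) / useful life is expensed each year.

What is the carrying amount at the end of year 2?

Depreciable base = $217,780 − $48,100 = $169,680.
Annual expense = $169,680 / 10 = $16,968.
End of year 1: book value $200,812.
End of year 2: book value $183,844.

$183,844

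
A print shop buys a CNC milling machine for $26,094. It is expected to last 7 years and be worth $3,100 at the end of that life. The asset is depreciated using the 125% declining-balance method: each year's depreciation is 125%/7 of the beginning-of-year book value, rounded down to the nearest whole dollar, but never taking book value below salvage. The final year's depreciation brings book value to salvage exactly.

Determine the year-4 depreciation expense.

$2,582

Depreciable base = $26,094 − $3,100 = $22,994.
Year 1: ⌊$26,094 × 125%/7⌋ = $4,659. Book value $21,435.
Year 2: ⌊$21,435 × 125%/7⌋ = $3,827. Book value $17,608.
Year 3: ⌊$17,608 × 125%/7⌋ = $3,144. Book value $14,464.
Year 4: ⌊$14,464 × 125%/7⌋ = $2,582. Book value $11,882.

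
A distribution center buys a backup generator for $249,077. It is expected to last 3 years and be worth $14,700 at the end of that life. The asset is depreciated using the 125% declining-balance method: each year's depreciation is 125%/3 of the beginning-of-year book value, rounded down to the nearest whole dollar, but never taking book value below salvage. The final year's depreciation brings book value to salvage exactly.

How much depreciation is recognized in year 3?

$70,056

Depreciable base = $249,077 − $14,700 = $234,377.
Year 1: ⌊$249,077 × 125%/3⌋ = $103,782. Book value $145,295.
Year 2: ⌊$145,295 × 125%/3⌋ = $60,539. Book value $84,756.
Year 3 (final): $84,756 − $14,700 = $70,056. Book value $14,700.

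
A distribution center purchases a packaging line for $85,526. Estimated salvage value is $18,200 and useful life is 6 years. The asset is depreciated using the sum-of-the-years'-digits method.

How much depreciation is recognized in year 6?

$3,206

Depreciable base = $85,526 − $18,200 = $67,326.
Sum of the years' digits = 6+5+4+3+2+1 = 21.
Year 1: $67,326 × 6/21 = $19,236. Book value $66,290.
Year 2: $67,326 × 5/21 = $16,030. Book value $50,260.
Year 3: $67,326 × 4/21 = $12,824. Book value $37,436.
Year 4: $67,326 × 3/21 = $9,618. Book value $27,818.
Year 5: $67,326 × 2/21 = $6,412. Book value $21,406.
Year 6: $67,326 × 1/21 = $3,206. Book value $18,200.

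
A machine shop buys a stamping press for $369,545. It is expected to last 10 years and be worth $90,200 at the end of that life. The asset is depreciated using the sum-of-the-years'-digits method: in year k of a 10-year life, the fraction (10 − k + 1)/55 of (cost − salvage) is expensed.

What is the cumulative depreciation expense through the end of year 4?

Depreciable base = $369,545 − $90,200 = $279,345.
Sum of the years' digits = 10+9+8+7+6+5+4+3+2+1 = 55.
Year 1: $279,345 × 10/55 = $50,790. Book value $318,755.
Year 2: $279,345 × 9/55 = $45,711. Book value $273,044.
Year 3: $279,345 × 8/55 = $40,632. Book value $232,412.
Year 4: $279,345 × 7/55 = $35,553. Book value $196,859.
Accumulated through year 4 = $369,545 − $196,859 = $172,686.

$172,686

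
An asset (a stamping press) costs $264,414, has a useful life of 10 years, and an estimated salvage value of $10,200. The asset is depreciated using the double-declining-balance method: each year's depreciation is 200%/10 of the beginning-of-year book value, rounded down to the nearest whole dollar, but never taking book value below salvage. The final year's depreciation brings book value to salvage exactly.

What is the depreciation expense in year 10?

Depreciable base = $264,414 − $10,200 = $254,214.
Year 1: ⌊$264,414 × 200%/10⌋ = $52,882. Book value $211,532.
Year 2: ⌊$211,532 × 200%/10⌋ = $42,306. Book value $169,226.
Year 3: ⌊$169,226 × 200%/10⌋ = $33,845. Book value $135,381.
Year 4: ⌊$135,381 × 200%/10⌋ = $27,076. Book value $108,305.
Year 5: ⌊$108,305 × 200%/10⌋ = $21,661. Book value $86,644.
Year 6: ⌊$86,644 × 200%/10⌋ = $17,328. Book value $69,316.
Year 7: ⌊$69,316 × 200%/10⌋ = $13,863. Book value $55,453.
Year 8: ⌊$55,453 × 200%/10⌋ = $11,090. Book value $44,363.
Year 9: ⌊$44,363 × 200%/10⌋ = $8,872. Book value $35,491.
Year 10 (final): $35,491 − $10,200 = $25,291. Book value $10,200.

$25,291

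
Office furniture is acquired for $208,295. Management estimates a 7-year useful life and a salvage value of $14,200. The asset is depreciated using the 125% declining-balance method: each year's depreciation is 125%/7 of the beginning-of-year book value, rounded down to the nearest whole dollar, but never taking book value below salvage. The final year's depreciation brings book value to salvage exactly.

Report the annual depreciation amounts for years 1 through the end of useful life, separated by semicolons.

Depreciable base = $208,295 − $14,200 = $194,095.
Year 1: ⌊$208,295 × 125%/7⌋ = $37,195. Book value $171,100.
Year 2: ⌊$171,100 × 125%/7⌋ = $30,553. Book value $140,547.
Year 3: ⌊$140,547 × 125%/7⌋ = $25,097. Book value $115,450.
Year 4: ⌊$115,450 × 125%/7⌋ = $20,616. Book value $94,834.
Year 5: ⌊$94,834 × 125%/7⌋ = $16,934. Book value $77,900.
Year 6: ⌊$77,900 × 125%/7⌋ = $13,910. Book value $63,990.
Year 7 (final): $63,990 − $14,200 = $49,790. Book value $14,200.

$37,195; $30,553; $25,097; $20,616; $16,934; $13,910; $49,790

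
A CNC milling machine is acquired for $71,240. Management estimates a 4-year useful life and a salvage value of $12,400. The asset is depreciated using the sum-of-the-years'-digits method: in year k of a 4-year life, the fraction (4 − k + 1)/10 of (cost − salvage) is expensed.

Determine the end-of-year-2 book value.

Depreciable base = $71,240 − $12,400 = $58,840.
Sum of the years' digits = 4+3+2+1 = 10.
Year 1: $58,840 × 4/10 = $23,536. Book value $47,704.
Year 2: $58,840 × 3/10 = $17,652. Book value $30,052.

$30,052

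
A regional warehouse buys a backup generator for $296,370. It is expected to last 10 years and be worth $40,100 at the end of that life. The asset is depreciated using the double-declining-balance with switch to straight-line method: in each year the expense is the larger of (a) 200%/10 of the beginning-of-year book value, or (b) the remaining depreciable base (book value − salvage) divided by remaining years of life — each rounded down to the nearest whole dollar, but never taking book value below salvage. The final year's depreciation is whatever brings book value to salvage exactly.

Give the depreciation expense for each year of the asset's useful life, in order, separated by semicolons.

$59,274; $47,419; $37,935; $30,348; $24,278; $19,423; $15,538; $12,431; $9,624; $0

Depreciable base = $296,370 − $40,100 = $256,270.
Year 1: DB = ⌊$296,370 × 200%/10⌋ = $59,274; SL = ⌊$256,270/10⌋ = $25,627 → take DB $59,274. Book value $237,096.
Year 2: DB = ⌊$237,096 × 200%/10⌋ = $47,419; SL = ⌊$196,996/9⌋ = $21,888 → take DB $47,419. Book value $189,677.
Year 3: DB = ⌊$189,677 × 200%/10⌋ = $37,935; SL = ⌊$149,577/8⌋ = $18,697 → take DB $37,935. Book value $151,742.
Year 4: DB = ⌊$151,742 × 200%/10⌋ = $30,348; SL = ⌊$111,642/7⌋ = $15,948 → take DB $30,348. Book value $121,394.
Year 5: DB = ⌊$121,394 × 200%/10⌋ = $24,278; SL = ⌊$81,294/6⌋ = $13,549 → take DB $24,278. Book value $97,116.
Year 6: DB = ⌊$97,116 × 200%/10⌋ = $19,423; SL = ⌊$57,016/5⌋ = $11,403 → take DB $19,423. Book value $77,693.
Year 7: DB = ⌊$77,693 × 200%/10⌋ = $15,538; SL = ⌊$37,593/4⌋ = $9,398 → take DB $15,538. Book value $62,155.
Year 8: DB = ⌊$62,155 × 200%/10⌋ = $12,431; SL = ⌊$22,055/3⌋ = $7,351 → take DB $12,431. Book value $49,724.
Year 9: DB = ⌊$49,724 × 200%/10⌋ = $9,944; SL = ⌊$9,624/2⌋ = $4,812 → take DB $9,944, capped at $9,624. Book value $40,100.
Year 10 (final): $40,100 − $40,100 = $0. Book value $40,100.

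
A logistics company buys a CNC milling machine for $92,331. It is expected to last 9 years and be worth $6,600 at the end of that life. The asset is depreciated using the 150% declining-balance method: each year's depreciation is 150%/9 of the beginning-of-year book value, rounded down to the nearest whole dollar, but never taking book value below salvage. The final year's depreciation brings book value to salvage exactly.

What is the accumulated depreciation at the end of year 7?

$66,561

Depreciable base = $92,331 − $6,600 = $85,731.
Year 1: ⌊$92,331 × 150%/9⌋ = $15,388. Book value $76,943.
Year 2: ⌊$76,943 × 150%/9⌋ = $12,823. Book value $64,120.
Year 3: ⌊$64,120 × 150%/9⌋ = $10,686. Book value $53,434.
Year 4: ⌊$53,434 × 150%/9⌋ = $8,905. Book value $44,529.
Year 5: ⌊$44,529 × 150%/9⌋ = $7,421. Book value $37,108.
Year 6: ⌊$37,108 × 150%/9⌋ = $6,184. Book value $30,924.
Year 7: ⌊$30,924 × 150%/9⌋ = $5,154. Book value $25,770.
Accumulated through year 7 = $92,331 − $25,770 = $66,561.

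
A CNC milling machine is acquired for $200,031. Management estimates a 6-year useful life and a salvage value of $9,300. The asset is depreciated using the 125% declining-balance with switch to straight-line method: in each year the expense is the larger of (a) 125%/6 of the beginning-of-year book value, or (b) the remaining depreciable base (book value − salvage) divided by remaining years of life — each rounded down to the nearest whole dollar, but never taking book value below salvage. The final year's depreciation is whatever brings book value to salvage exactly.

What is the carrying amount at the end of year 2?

$125,367

Depreciable base = $200,031 − $9,300 = $190,731.
Year 1: DB = ⌊$200,031 × 125%/6⌋ = $41,673; SL = ⌊$190,731/6⌋ = $31,788 → take DB $41,673. Book value $158,358.
Year 2: DB = ⌊$158,358 × 125%/6⌋ = $32,991; SL = ⌊$149,058/5⌋ = $29,811 → take DB $32,991. Book value $125,367.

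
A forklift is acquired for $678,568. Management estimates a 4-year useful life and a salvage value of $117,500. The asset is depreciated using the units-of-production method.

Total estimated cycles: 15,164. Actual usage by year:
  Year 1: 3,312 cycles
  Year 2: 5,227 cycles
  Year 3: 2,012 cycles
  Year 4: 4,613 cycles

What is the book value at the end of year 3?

Depreciable base = $678,568 − $117,500 = $561,068.
Rate = $561,068 / 15,164 cycles = $37 per cycle.
Year 1: 3,312 × $37 = $122,544. Book value $556,024.
Year 2: 5,227 × $37 = $193,399. Book value $362,625.
Year 3: 2,012 × $37 = $74,444. Book value $288,181.

$288,181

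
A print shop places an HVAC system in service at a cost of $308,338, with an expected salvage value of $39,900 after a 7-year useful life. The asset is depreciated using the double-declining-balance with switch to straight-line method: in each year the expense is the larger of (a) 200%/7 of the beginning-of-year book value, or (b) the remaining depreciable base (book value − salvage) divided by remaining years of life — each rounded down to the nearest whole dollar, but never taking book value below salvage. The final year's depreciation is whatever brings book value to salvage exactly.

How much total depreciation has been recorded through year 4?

$228,074

Depreciable base = $308,338 − $39,900 = $268,438.
Year 1: DB = ⌊$308,338 × 200%/7⌋ = $88,096; SL = ⌊$268,438/7⌋ = $38,348 → take DB $88,096. Book value $220,242.
Year 2: DB = ⌊$220,242 × 200%/7⌋ = $62,926; SL = ⌊$180,342/6⌋ = $30,057 → take DB $62,926. Book value $157,316.
Year 3: DB = ⌊$157,316 × 200%/7⌋ = $44,947; SL = ⌊$117,416/5⌋ = $23,483 → take DB $44,947. Book value $112,369.
Year 4: DB = ⌊$112,369 × 200%/7⌋ = $32,105; SL = ⌊$72,469/4⌋ = $18,117 → take DB $32,105. Book value $80,264.
Accumulated through year 4 = $308,338 − $80,264 = $228,074.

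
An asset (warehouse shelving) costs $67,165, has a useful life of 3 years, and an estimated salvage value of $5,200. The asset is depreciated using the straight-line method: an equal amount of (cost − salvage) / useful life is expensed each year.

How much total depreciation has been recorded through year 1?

Depreciable base = $67,165 − $5,200 = $61,965.
Annual expense = $61,965 / 3 = $20,655.
End of year 1: book value $46,510.
Accumulated through year 1 = $67,165 − $46,510 = $20,655.

$20,655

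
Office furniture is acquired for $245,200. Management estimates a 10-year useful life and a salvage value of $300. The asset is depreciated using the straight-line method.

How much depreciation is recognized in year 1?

$24,490

Depreciable base = $245,200 − $300 = $244,900.
Annual expense = $244,900 / 10 = $24,490.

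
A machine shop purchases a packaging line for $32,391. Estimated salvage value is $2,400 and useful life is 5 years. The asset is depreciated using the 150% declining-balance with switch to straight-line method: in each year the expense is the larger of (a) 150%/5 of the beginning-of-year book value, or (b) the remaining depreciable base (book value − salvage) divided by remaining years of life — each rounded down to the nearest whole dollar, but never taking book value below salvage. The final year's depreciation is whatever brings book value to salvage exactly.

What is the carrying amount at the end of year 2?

Depreciable base = $32,391 − $2,400 = $29,991.
Year 1: DB = ⌊$32,391 × 150%/5⌋ = $9,717; SL = ⌊$29,991/5⌋ = $5,998 → take DB $9,717. Book value $22,674.
Year 2: DB = ⌊$22,674 × 150%/5⌋ = $6,802; SL = ⌊$20,274/4⌋ = $5,068 → take DB $6,802. Book value $15,872.

$15,872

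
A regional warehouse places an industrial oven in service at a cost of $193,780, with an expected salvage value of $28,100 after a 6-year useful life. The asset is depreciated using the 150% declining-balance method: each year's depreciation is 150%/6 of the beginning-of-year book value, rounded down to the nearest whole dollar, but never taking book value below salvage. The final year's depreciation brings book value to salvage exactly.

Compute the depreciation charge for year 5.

$15,328

Depreciable base = $193,780 − $28,100 = $165,680.
Year 1: ⌊$193,780 × 150%/6⌋ = $48,445. Book value $145,335.
Year 2: ⌊$145,335 × 150%/6⌋ = $36,333. Book value $109,002.
Year 3: ⌊$109,002 × 150%/6⌋ = $27,250. Book value $81,752.
Year 4: ⌊$81,752 × 150%/6⌋ = $20,438. Book value $61,314.
Year 5: ⌊$61,314 × 150%/6⌋ = $15,328. Book value $45,986.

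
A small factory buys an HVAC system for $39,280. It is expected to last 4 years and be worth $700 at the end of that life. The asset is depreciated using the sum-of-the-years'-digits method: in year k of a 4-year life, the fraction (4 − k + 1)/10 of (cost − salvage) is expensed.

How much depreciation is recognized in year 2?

Depreciable base = $39,280 − $700 = $38,580.
Sum of the years' digits = 4+3+2+1 = 10.
Year 1: $38,580 × 4/10 = $15,432. Book value $23,848.
Year 2: $38,580 × 3/10 = $11,574. Book value $12,274.

$11,574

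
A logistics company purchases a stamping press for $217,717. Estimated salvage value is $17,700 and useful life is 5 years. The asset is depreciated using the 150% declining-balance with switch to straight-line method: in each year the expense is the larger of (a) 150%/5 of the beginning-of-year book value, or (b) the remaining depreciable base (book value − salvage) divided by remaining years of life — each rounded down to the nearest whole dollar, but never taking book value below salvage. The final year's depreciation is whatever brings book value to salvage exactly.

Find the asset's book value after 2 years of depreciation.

Depreciable base = $217,717 − $17,700 = $200,017.
Year 1: DB = ⌊$217,717 × 150%/5⌋ = $65,315; SL = ⌊$200,017/5⌋ = $40,003 → take DB $65,315. Book value $152,402.
Year 2: DB = ⌊$152,402 × 150%/5⌋ = $45,720; SL = ⌊$134,702/4⌋ = $33,675 → take DB $45,720. Book value $106,682.

$106,682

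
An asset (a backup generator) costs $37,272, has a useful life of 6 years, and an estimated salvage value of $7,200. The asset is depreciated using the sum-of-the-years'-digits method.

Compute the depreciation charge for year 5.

$2,864

Depreciable base = $37,272 − $7,200 = $30,072.
Sum of the years' digits = 6+5+4+3+2+1 = 21.
Year 1: $30,072 × 6/21 = $8,592. Book value $28,680.
Year 2: $30,072 × 5/21 = $7,160. Book value $21,520.
Year 3: $30,072 × 4/21 = $5,728. Book value $15,792.
Year 4: $30,072 × 3/21 = $4,296. Book value $11,496.
Year 5: $30,072 × 2/21 = $2,864. Book value $8,632.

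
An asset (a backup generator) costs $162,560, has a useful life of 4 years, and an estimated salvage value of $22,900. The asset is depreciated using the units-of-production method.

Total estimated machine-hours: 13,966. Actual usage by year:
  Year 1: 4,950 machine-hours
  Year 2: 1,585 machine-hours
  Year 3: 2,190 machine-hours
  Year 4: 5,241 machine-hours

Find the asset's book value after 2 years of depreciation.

$97,210

Depreciable base = $162,560 − $22,900 = $139,660.
Rate = $139,660 / 13,966 machine-hours = $10 per machine-hour.
Year 1: 4,950 × $10 = $49,500. Book value $113,060.
Year 2: 1,585 × $10 = $15,850. Book value $97,210.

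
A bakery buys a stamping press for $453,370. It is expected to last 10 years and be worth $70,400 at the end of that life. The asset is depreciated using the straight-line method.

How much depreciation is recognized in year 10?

Depreciable base = $453,370 − $70,400 = $382,970.
Annual expense = $382,970 / 10 = $38,297.

$38,297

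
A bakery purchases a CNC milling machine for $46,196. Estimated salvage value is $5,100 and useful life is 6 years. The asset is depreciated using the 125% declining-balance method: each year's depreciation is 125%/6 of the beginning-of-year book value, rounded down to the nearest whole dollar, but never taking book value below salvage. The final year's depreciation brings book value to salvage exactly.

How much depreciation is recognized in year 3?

Depreciable base = $46,196 − $5,100 = $41,096.
Year 1: ⌊$46,196 × 125%/6⌋ = $9,624. Book value $36,572.
Year 2: ⌊$36,572 × 125%/6⌋ = $7,619. Book value $28,953.
Year 3: ⌊$28,953 × 125%/6⌋ = $6,031. Book value $22,922.

$6,031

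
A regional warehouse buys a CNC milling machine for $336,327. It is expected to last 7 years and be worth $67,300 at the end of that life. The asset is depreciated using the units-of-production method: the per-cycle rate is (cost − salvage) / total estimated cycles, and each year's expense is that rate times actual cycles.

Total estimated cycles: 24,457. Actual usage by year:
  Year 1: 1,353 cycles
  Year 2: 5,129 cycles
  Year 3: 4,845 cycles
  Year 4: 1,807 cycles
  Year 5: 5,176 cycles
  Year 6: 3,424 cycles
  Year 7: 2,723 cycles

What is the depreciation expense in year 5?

Depreciable base = $336,327 − $67,300 = $269,027.
Rate = $269,027 / 24,457 cycles = $11 per cycle.
Year 1: 1,353 × $11 = $14,883. Book value $321,444.
Year 2: 5,129 × $11 = $56,419. Book value $265,025.
Year 3: 4,845 × $11 = $53,295. Book value $211,730.
Year 4: 1,807 × $11 = $19,877. Book value $191,853.
Year 5: 5,176 × $11 = $56,936. Book value $134,917.

$56,936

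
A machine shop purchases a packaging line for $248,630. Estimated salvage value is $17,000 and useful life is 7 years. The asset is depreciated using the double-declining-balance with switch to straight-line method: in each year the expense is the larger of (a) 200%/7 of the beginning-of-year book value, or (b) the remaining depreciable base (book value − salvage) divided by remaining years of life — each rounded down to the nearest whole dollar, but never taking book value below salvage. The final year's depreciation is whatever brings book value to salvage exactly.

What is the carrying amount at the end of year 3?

Depreciable base = $248,630 − $17,000 = $231,630.
Year 1: DB = ⌊$248,630 × 200%/7⌋ = $71,037; SL = ⌊$231,630/7⌋ = $33,090 → take DB $71,037. Book value $177,593.
Year 2: DB = ⌊$177,593 × 200%/7⌋ = $50,740; SL = ⌊$160,593/6⌋ = $26,765 → take DB $50,740. Book value $126,853.
Year 3: DB = ⌊$126,853 × 200%/7⌋ = $36,243; SL = ⌊$109,853/5⌋ = $21,970 → take DB $36,243. Book value $90,610.

$90,610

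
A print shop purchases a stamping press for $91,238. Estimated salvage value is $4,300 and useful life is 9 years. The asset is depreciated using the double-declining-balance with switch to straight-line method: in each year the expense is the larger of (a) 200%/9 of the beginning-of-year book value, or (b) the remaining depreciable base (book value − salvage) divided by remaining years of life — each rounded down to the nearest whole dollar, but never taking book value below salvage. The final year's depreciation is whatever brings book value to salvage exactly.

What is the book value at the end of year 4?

$33,390

Depreciable base = $91,238 − $4,300 = $86,938.
Year 1: DB = ⌊$91,238 × 200%/9⌋ = $20,275; SL = ⌊$86,938/9⌋ = $9,659 → take DB $20,275. Book value $70,963.
Year 2: DB = ⌊$70,963 × 200%/9⌋ = $15,769; SL = ⌊$66,663/8⌋ = $8,332 → take DB $15,769. Book value $55,194.
Year 3: DB = ⌊$55,194 × 200%/9⌋ = $12,265; SL = ⌊$50,894/7⌋ = $7,270 → take DB $12,265. Book value $42,929.
Year 4: DB = ⌊$42,929 × 200%/9⌋ = $9,539; SL = ⌊$38,629/6⌋ = $6,438 → take DB $9,539. Book value $33,390.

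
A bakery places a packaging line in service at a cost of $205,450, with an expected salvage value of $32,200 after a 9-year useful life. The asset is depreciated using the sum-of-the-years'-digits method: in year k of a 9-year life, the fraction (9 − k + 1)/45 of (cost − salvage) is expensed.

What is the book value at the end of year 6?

$55,300

Depreciable base = $205,450 − $32,200 = $173,250.
Sum of the years' digits = 9+8+7+6+5+4+3+2+1 = 45.
Year 1: $173,250 × 9/45 = $34,650. Book value $170,800.
Year 2: $173,250 × 8/45 = $30,800. Book value $140,000.
Year 3: $173,250 × 7/45 = $26,950. Book value $113,050.
Year 4: $173,250 × 6/45 = $23,100. Book value $89,950.
Year 5: $173,250 × 5/45 = $19,250. Book value $70,700.
Year 6: $173,250 × 4/45 = $15,400. Book value $55,300.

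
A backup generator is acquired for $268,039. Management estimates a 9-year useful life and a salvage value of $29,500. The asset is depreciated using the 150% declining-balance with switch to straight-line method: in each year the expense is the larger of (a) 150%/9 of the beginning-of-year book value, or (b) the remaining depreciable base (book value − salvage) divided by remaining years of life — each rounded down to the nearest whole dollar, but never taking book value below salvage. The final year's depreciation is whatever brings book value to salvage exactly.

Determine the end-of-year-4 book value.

$129,264

Depreciable base = $268,039 − $29,500 = $238,539.
Year 1: DB = ⌊$268,039 × 150%/9⌋ = $44,673; SL = ⌊$238,539/9⌋ = $26,504 → take DB $44,673. Book value $223,366.
Year 2: DB = ⌊$223,366 × 150%/9⌋ = $37,227; SL = ⌊$193,866/8⌋ = $24,233 → take DB $37,227. Book value $186,139.
Year 3: DB = ⌊$186,139 × 150%/9⌋ = $31,023; SL = ⌊$156,639/7⌋ = $22,377 → take DB $31,023. Book value $155,116.
Year 4: DB = ⌊$155,116 × 150%/9⌋ = $25,852; SL = ⌊$125,616/6⌋ = $20,936 → take DB $25,852. Book value $129,264.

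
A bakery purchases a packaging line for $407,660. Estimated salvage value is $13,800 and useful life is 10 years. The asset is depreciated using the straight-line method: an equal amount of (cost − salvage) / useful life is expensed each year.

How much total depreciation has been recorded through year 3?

$118,158

Depreciable base = $407,660 − $13,800 = $393,860.
Annual expense = $393,860 / 10 = $39,386.
End of year 1: book value $368,274.
End of year 2: book value $328,888.
End of year 3: book value $289,502.
Accumulated through year 3 = $407,660 − $289,502 = $118,158.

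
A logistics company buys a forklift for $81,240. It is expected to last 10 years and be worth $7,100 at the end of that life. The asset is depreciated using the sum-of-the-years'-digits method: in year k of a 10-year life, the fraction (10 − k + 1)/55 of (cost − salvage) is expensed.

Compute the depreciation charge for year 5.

Depreciable base = $81,240 − $7,100 = $74,140.
Sum of the years' digits = 10+9+8+7+6+5+4+3+2+1 = 55.
Year 1: $74,140 × 10/55 = $13,480. Book value $67,760.
Year 2: $74,140 × 9/55 = $12,132. Book value $55,628.
Year 3: $74,140 × 8/55 = $10,784. Book value $44,844.
Year 4: $74,140 × 7/55 = $9,436. Book value $35,408.
Year 5: $74,140 × 6/55 = $8,088. Book value $27,320.

$8,088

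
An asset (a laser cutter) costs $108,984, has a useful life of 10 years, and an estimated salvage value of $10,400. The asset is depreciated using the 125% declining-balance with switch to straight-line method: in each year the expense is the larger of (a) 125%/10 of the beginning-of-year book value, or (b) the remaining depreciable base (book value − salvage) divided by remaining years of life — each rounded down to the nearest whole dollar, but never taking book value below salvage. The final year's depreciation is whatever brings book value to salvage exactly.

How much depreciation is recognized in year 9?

Depreciable base = $108,984 − $10,400 = $98,584.
Year 1: DB = ⌊$108,984 × 125%/10⌋ = $13,623; SL = ⌊$98,584/10⌋ = $9,858 → take DB $13,623. Book value $95,361.
Year 2: DB = ⌊$95,361 × 125%/10⌋ = $11,920; SL = ⌊$84,961/9⌋ = $9,440 → take DB $11,920. Book value $83,441.
Year 3: DB = ⌊$83,441 × 125%/10⌋ = $10,430; SL = ⌊$73,041/8⌋ = $9,130 → take DB $10,430. Book value $73,011.
Year 4: DB = ⌊$73,011 × 125%/10⌋ = $9,126; SL = ⌊$62,611/7⌋ = $8,944 → take DB $9,126. Book value $63,885.
Year 5: DB = ⌊$63,885 × 125%/10⌋ = $7,985; SL = ⌊$53,485/6⌋ = $8,914 → take SL $8,914. Book value $54,971.
Year 6: DB = ⌊$54,971 × 125%/10⌋ = $6,871; SL = ⌊$44,571/5⌋ = $8,914 → take SL $8,914. Book value $46,057.
Year 7: DB = ⌊$46,057 × 125%/10⌋ = $5,757; SL = ⌊$35,657/4⌋ = $8,914 → take SL $8,914. Book value $37,143.
Year 8: DB = ⌊$37,143 × 125%/10⌋ = $4,642; SL = ⌊$26,743/3⌋ = $8,914 → take SL $8,914. Book value $28,229.
Year 9: DB = ⌊$28,229 × 125%/10⌋ = $3,528; SL = ⌊$17,829/2⌋ = $8,914 → take SL $8,914. Book value $19,315.

$8,914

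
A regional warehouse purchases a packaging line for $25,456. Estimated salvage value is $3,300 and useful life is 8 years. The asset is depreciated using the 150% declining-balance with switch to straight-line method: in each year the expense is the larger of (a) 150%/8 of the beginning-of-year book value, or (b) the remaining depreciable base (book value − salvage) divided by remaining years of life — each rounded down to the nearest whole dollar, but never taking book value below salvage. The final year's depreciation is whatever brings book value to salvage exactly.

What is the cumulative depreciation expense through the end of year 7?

$20,251

Depreciable base = $25,456 − $3,300 = $22,156.
Year 1: DB = ⌊$25,456 × 150%/8⌋ = $4,773; SL = ⌊$22,156/8⌋ = $2,769 → take DB $4,773. Book value $20,683.
Year 2: DB = ⌊$20,683 × 150%/8⌋ = $3,878; SL = ⌊$17,383/7⌋ = $2,483 → take DB $3,878. Book value $16,805.
Year 3: DB = ⌊$16,805 × 150%/8⌋ = $3,150; SL = ⌊$13,505/6⌋ = $2,250 → take DB $3,150. Book value $13,655.
Year 4: DB = ⌊$13,655 × 150%/8⌋ = $2,560; SL = ⌊$10,355/5⌋ = $2,071 → take DB $2,560. Book value $11,095.
Year 5: DB = ⌊$11,095 × 150%/8⌋ = $2,080; SL = ⌊$7,795/4⌋ = $1,948 → take DB $2,080. Book value $9,015.
Year 6: DB = ⌊$9,015 × 150%/8⌋ = $1,690; SL = ⌊$5,715/3⌋ = $1,905 → take SL $1,905. Book value $7,110.
Year 7: DB = ⌊$7,110 × 150%/8⌋ = $1,333; SL = ⌊$3,810/2⌋ = $1,905 → take SL $1,905. Book value $5,205.
Accumulated through year 7 = $25,456 − $5,205 = $20,251.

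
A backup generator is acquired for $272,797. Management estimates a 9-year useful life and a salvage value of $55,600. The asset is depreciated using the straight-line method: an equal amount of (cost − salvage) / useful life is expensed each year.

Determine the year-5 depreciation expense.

Depreciable base = $272,797 − $55,600 = $217,197.
Annual expense = $217,197 / 9 = $24,133.

$24,133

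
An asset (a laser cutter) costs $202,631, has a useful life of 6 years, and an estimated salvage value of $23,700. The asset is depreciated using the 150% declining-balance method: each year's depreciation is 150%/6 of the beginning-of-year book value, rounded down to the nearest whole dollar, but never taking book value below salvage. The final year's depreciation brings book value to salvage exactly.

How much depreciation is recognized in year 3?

Depreciable base = $202,631 − $23,700 = $178,931.
Year 1: ⌊$202,631 × 150%/6⌋ = $50,657. Book value $151,974.
Year 2: ⌊$151,974 × 150%/6⌋ = $37,993. Book value $113,981.
Year 3: ⌊$113,981 × 150%/6⌋ = $28,495. Book value $85,486.

$28,495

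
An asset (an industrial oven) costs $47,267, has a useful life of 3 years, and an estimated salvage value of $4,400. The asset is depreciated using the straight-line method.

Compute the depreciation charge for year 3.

Depreciable base = $47,267 − $4,400 = $42,867.
Annual expense = $42,867 / 3 = $14,289.

$14,289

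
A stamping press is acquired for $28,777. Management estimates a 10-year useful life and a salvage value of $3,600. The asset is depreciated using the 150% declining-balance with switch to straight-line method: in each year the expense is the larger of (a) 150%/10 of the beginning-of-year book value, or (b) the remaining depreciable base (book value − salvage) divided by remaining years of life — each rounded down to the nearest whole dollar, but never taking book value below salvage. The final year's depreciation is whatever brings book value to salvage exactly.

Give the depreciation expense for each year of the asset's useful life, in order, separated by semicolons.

$4,316; $3,669; $3,118; $2,651; $2,253; $1,915; $1,813; $1,814; $1,814; $1,814

Depreciable base = $28,777 − $3,600 = $25,177.
Year 1: DB = ⌊$28,777 × 150%/10⌋ = $4,316; SL = ⌊$25,177/10⌋ = $2,517 → take DB $4,316. Book value $24,461.
Year 2: DB = ⌊$24,461 × 150%/10⌋ = $3,669; SL = ⌊$20,861/9⌋ = $2,317 → take DB $3,669. Book value $20,792.
Year 3: DB = ⌊$20,792 × 150%/10⌋ = $3,118; SL = ⌊$17,192/8⌋ = $2,149 → take DB $3,118. Book value $17,674.
Year 4: DB = ⌊$17,674 × 150%/10⌋ = $2,651; SL = ⌊$14,074/7⌋ = $2,010 → take DB $2,651. Book value $15,023.
Year 5: DB = ⌊$15,023 × 150%/10⌋ = $2,253; SL = ⌊$11,423/6⌋ = $1,903 → take DB $2,253. Book value $12,770.
Year 6: DB = ⌊$12,770 × 150%/10⌋ = $1,915; SL = ⌊$9,170/5⌋ = $1,834 → take DB $1,915. Book value $10,855.
Year 7: DB = ⌊$10,855 × 150%/10⌋ = $1,628; SL = ⌊$7,255/4⌋ = $1,813 → take SL $1,813. Book value $9,042.
Year 8: DB = ⌊$9,042 × 150%/10⌋ = $1,356; SL = ⌊$5,442/3⌋ = $1,814 → take SL $1,814. Book value $7,228.
Year 9: DB = ⌊$7,228 × 150%/10⌋ = $1,084; SL = ⌊$3,628/2⌋ = $1,814 → take SL $1,814. Book value $5,414.
Year 10 (final): $5,414 − $3,600 = $1,814. Book value $3,600.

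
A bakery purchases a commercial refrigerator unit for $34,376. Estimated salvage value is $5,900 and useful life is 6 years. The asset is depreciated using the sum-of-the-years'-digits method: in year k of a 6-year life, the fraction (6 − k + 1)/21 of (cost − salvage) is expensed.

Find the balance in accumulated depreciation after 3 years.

Depreciable base = $34,376 − $5,900 = $28,476.
Sum of the years' digits = 6+5+4+3+2+1 = 21.
Year 1: $28,476 × 6/21 = $8,136. Book value $26,240.
Year 2: $28,476 × 5/21 = $6,780. Book value $19,460.
Year 3: $28,476 × 4/21 = $5,424. Book value $14,036.
Accumulated through year 3 = $34,376 − $14,036 = $20,340.

$20,340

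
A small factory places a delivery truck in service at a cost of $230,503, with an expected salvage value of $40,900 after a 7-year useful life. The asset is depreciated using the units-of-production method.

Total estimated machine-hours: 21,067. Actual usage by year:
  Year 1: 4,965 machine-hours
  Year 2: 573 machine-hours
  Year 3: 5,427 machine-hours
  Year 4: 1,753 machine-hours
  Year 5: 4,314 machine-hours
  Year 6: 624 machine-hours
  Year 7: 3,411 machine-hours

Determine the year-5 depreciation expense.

Depreciable base = $230,503 − $40,900 = $189,603.
Rate = $189,603 / 21,067 machine-hours = $9 per machine-hour.
Year 1: 4,965 × $9 = $44,685. Book value $185,818.
Year 2: 573 × $9 = $5,157. Book value $180,661.
Year 3: 5,427 × $9 = $48,843. Book value $131,818.
Year 4: 1,753 × $9 = $15,777. Book value $116,041.
Year 5: 4,314 × $9 = $38,826. Book value $77,215.

$38,826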